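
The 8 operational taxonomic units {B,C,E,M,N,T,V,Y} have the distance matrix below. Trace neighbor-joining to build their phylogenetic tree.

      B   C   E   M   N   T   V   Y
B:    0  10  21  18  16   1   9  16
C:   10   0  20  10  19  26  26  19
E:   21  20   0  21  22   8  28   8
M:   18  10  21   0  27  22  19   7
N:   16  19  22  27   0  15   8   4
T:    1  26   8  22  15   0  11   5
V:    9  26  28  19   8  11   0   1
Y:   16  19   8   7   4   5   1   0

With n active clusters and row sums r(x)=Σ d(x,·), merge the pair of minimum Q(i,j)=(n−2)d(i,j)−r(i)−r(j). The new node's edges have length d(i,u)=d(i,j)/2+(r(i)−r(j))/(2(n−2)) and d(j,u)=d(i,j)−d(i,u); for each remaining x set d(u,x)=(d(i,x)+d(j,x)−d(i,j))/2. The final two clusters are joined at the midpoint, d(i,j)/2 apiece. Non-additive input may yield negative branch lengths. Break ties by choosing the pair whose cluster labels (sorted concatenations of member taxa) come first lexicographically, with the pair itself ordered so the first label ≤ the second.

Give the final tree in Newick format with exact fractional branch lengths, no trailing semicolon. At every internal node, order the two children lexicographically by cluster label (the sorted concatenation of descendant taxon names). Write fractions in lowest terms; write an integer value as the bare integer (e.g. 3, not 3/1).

((((B:9/5,T:-4/5):163/32,((N:35/8,V:29/8):25/12,Y:-43/12):153/32):29/32,(C:11/2,M:9/2):215/32):281/64,E:281/64)

step 1: merge (C,M) at d=10, Q=-194; branch lengths C→11/2, M→9/2; new cluster CM
  updated: d(B,CM)=9, d(CM,E)=31/2, d(CM,N)=18, d(CM,T)=19, d(CM,V)=35/2, d(CM,Y)=8
step 2: merge (B,T) at d=1, Q=-126; branch lengths B→9/5, T→-4/5; new cluster BT
  updated: d(BT,CM)=27/2, d(BT,E)=14, d(BT,N)=15, d(BT,V)=19/2, d(BT,Y)=10
step 3: merge (N,V) at d=8, Q=-99; branch lengths N→35/8, V→29/8; new cluster NV
  updated: d(BT,NV)=33/4, d(CM,NV)=55/4, d(E,NV)=21, d(NV,Y)=-3/2
step 4: merge (NV,Y) at d=-3/2, Q=-141/2; branch lengths NV→25/12, Y→-43/12; new cluster NVY
  updated: d(BT,NVY)=79/8, d(CM,NVY)=93/8, d(E,NVY)=61/4
step 5: merge (BT,NVY) at d=79/8, Q=-435/8; branch lengths BT→163/32, NVY→153/32; new cluster BNTVY
  updated: d(BNTVY,CM)=61/8, d(BNTVY,E)=155/16
step 6: merge (BNTVY,CM) at d=61/8, Q=-525/16; branch lengths BNTVY→29/32, CM→215/32; new cluster BCMNTVY
  updated: d(BCMNTVY,E)=281/32
step 7: merge (BCMNTVY,E) at d=281/32; branch lengths BCMNTVY→281/64, E→281/64; new cluster BCEMNTVY
final tree: ((((B:9/5,T:-4/5):163/32,((N:35/8,V:29/8):25/12,Y:-43/12):153/32):29/32,(C:11/2,M:9/2):215/32):281/64,E:281/64)
total length: 1401/32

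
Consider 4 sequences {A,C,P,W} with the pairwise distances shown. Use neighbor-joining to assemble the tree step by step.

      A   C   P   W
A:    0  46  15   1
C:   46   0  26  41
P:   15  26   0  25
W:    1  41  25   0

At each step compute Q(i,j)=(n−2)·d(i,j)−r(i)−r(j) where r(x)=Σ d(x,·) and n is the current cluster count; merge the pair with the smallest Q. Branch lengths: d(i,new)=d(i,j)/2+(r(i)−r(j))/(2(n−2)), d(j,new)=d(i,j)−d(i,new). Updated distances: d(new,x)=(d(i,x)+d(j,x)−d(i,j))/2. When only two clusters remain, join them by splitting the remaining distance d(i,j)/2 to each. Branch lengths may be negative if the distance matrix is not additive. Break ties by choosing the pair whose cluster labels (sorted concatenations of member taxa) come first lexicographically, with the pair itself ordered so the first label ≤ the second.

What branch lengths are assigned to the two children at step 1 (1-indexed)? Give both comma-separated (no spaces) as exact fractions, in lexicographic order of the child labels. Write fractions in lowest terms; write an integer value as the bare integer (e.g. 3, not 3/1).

-3/4,7/4

step 1: merge (A,W) at d=1, Q=-127; branch lengths A→-3/4, W→7/4; new cluster AW
  updated: d(AW,C)=43, d(AW,P)=39/2
step 2: merge (AW,C) at d=43, Q=-177/2; branch lengths AW→73/4, C→99/4; new cluster ACW
  updated: d(ACW,P)=5/4
step 3: merge (ACW,P) at d=5/4; branch lengths ACW→5/8, P→5/8; new cluster ACPW
final tree: (((A:-3/4,W:7/4):73/4,C:99/4):5/8,P:5/8)
total length: 181/4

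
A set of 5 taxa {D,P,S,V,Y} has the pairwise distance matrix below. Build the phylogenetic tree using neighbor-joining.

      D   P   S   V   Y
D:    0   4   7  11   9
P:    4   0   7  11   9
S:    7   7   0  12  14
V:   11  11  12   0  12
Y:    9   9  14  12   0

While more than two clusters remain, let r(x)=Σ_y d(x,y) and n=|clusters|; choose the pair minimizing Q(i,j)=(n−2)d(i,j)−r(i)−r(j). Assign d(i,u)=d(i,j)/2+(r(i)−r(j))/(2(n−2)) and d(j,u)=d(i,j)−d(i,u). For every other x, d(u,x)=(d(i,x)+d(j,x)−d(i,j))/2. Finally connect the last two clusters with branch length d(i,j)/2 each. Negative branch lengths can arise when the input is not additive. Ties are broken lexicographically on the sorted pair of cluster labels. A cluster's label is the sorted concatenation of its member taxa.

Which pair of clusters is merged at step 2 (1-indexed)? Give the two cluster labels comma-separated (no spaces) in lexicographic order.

step 1: merge (V,Y) at d=12, Q=-54; branch lengths V→19/3, Y→17/3; new cluster VY
  updated: d(D,VY)=4, d(P,VY)=4, d(S,VY)=7
step 2: merge (D,P) at d=4, Q=-22; branch lengths D→2, P→2; new cluster DP
  updated: d(DP,S)=5, d(DP,VY)=2
step 3: merge (DP,S) at d=5, Q=-14; branch lengths DP→0, S→5; new cluster DPS
  updated: d(DPS,VY)=2
step 4: merge (DPS,VY) at d=2; branch lengths DPS→1, VY→1; new cluster DPSVY
final tree: (((D:2,P:2):0,S:5):1,(V:19/3,Y:17/3):1)
total length: 23

D,P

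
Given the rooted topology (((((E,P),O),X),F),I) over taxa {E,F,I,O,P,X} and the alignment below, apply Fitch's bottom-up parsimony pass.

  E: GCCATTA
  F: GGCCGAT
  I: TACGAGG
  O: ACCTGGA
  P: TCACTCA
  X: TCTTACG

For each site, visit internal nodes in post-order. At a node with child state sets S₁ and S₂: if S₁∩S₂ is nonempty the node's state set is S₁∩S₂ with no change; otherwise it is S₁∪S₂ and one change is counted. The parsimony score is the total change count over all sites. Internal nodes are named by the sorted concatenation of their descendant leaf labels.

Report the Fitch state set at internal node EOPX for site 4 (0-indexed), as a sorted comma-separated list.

site 0, node EP: E={G} ∪ P={T} → {G,T} (+1)
site 0, node EOP: EP={G,T} ∪ O={A} → {A,G,T} (+1)
site 0, node EOPX: EOP={A,G,T} ∩ X={T} → {T} (+0)
site 0, node EFOPX: EOPX={T} ∪ F={G} → {G,T} (+1)
site 0, node EFIOPX: EFOPX={G,T} ∩ I={T} → {T} (+0)
site 1, node EP: E={C} ∩ P={C} → {C} (+0)
site 1, node EOP: EP={C} ∩ O={C} → {C} (+0)
site 1, node EOPX: EOP={C} ∩ X={C} → {C} (+0)
site 1, node EFOPX: EOPX={C} ∪ F={G} → {C,G} (+1)
site 1, node EFIOPX: EFOPX={C,G} ∪ I={A} → {A,C,G} (+1)
site 2, node EP: E={C} ∪ P={A} → {A,C} (+1)
site 2, node EOP: EP={A,C} ∩ O={C} → {C} (+0)
site 2, node EOPX: EOP={C} ∪ X={T} → {C,T} (+1)
site 2, node EFOPX: EOPX={C,T} ∩ F={C} → {C} (+0)
site 2, node EFIOPX: EFOPX={C} ∩ I={C} → {C} (+0)
site 3, node EP: E={A} ∪ P={C} → {A,C} (+1)
site 3, node EOP: EP={A,C} ∪ O={T} → {A,C,T} (+1)
site 3, node EOPX: EOP={A,C,T} ∩ X={T} → {T} (+0)
site 3, node EFOPX: EOPX={T} ∪ F={C} → {C,T} (+1)
site 3, node EFIOPX: EFOPX={C,T} ∪ I={G} → {C,G,T} (+1)
site 4, node EP: E={T} ∩ P={T} → {T} (+0)
site 4, node EOP: EP={T} ∪ O={G} → {G,T} (+1)
site 4, node EOPX: EOP={G,T} ∪ X={A} → {A,G,T} (+1)
site 4, node EFOPX: EOPX={A,G,T} ∩ F={G} → {G} (+0)
site 4, node EFIOPX: EFOPX={G} ∪ I={A} → {A,G} (+1)
site 5, node EP: E={T} ∪ P={C} → {C,T} (+1)
site 5, node EOP: EP={C,T} ∪ O={G} → {C,G,T} (+1)
site 5, node EOPX: EOP={C,G,T} ∩ X={C} → {C} (+0)
site 5, node EFOPX: EOPX={C} ∪ F={A} → {A,C} (+1)
site 5, node EFIOPX: EFOPX={A,C} ∪ I={G} → {A,C,G} (+1)
site 6, node EP: E={A} ∩ P={A} → {A} (+0)
site 6, node EOP: EP={A} ∩ O={A} → {A} (+0)
site 6, node EOPX: EOP={A} ∪ X={G} → {A,G} (+1)
site 6, node EFOPX: EOPX={A,G} ∪ F={T} → {A,G,T} (+1)
site 6, node EFIOPX: EFOPX={A,G,T} ∩ I={G} → {G} (+0)
per-site changes: [3, 2, 2, 4, 3, 4, 2]; total = 20

A,G,T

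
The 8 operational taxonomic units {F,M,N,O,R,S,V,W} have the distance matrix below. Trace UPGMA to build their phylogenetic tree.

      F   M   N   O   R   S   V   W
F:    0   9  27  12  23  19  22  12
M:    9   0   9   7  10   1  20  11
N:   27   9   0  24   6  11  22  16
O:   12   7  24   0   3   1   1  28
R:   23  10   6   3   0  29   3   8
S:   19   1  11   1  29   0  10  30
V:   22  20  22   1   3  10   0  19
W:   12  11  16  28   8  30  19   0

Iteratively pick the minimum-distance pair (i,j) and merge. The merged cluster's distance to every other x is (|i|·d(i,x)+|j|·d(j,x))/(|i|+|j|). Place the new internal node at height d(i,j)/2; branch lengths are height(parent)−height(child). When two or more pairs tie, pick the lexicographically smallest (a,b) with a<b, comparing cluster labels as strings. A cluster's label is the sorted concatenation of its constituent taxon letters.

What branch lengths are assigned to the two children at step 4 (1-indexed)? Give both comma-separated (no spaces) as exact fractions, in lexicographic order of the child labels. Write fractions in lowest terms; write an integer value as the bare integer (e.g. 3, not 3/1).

9/2,5

1. join M+S (d=1) ⇒ MS; edges |M|=1/2, |S|=1/2
  updated: d(F,MS)=14, d(MS,N)=10, d(MS,O)=4, d(MS,R)=39/2, d(MS,V)=15, d(MS,W)=41/2
2. join O+V (d=1) ⇒ OV; edges |O|=1/2, |V|=1/2
  updated: d(F,OV)=17, d(MS,OV)=19/2, d(N,OV)=23, d(OV,R)=3, d(OV,W)=47/2
3. join OV+R (d=3) ⇒ ORV; edges |OV|=1, |R|=3/2
  updated: d(F,ORV)=19, d(MS,ORV)=77/6, d(N,ORV)=52/3, d(ORV,W)=55/3
4. join MS+N (d=10) ⇒ MNS; edges |MS|=9/2, |N|=5
  updated: d(F,MNS)=55/3, d(MNS,ORV)=43/3, d(MNS,W)=19
5. join F+W (d=12) ⇒ FW; edges |F|=6, |W|=6
  updated: d(FW,MNS)=56/3, d(FW,ORV)=56/3
6. join MNS+ORV (d=43/3) ⇒ MNORSV; edges |MNS|=13/6, |ORV|=17/3
  updated: d(FW,MNORSV)=56/3
7. join FW+MNORSV (d=56/3) ⇒ FMNORSVW; edges |FW|=10/3, |MNORSV|=13/6
final tree: ((F:6,W:6):10/3,(((M:1/2,S:1/2):9/2,N:5):13/6,((O:1/2,V:1/2):1,R:3/2):17/3):13/6)
total length: 118/3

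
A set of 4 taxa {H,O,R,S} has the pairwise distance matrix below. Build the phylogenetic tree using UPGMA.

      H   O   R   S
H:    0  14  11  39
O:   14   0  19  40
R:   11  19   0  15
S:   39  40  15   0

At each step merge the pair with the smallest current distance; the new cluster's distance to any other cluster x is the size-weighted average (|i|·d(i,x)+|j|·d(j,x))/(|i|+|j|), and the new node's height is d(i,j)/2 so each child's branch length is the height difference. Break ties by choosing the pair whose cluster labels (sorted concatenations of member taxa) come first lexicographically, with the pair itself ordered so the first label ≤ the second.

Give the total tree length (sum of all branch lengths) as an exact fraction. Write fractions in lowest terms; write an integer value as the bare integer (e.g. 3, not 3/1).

1. join H+R (d=11) ⇒ HR; edges |H|=11/2, |R|=11/2
  updated: d(HR,O)=33/2, d(HR,S)=27
2. join HR+O (d=33/2) ⇒ HOR; edges |HR|=11/4, |O|=33/4
  updated: d(HOR,S)=94/3
3. join HOR+S (d=94/3) ⇒ HORS; edges |HOR|=89/12, |S|=47/3
final tree: (((H:11/2,R:11/2):11/4,O:33/4):89/12,S:47/3)
total length: 541/12

541/12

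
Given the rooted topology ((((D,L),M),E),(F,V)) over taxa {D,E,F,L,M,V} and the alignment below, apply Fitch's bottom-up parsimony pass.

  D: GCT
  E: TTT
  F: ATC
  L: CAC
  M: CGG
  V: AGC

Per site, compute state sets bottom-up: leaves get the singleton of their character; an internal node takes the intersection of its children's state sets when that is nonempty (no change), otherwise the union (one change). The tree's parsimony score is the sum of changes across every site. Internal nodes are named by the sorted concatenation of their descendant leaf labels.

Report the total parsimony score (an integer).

DL@0: {G} ∪ {C} = {C,G} (union, +1)
DLM@0: {C,G} ∩ {C} = {C} (intersection, +0)
DELM@0: {C} ∪ {T} = {C,T} (union, +1)
FV@0: {A} ∩ {A} = {A} (intersection, +0)
DEFLMV@0: {C,T} ∪ {A} = {A,C,T} (union, +1)
DL@1: {C} ∪ {A} = {A,C} (union, +1)
DLM@1: {A,C} ∪ {G} = {A,C,G} (union, +1)
DELM@1: {A,C,G} ∪ {T} = {A,C,G,T} (union, +1)
FV@1: {T} ∪ {G} = {G,T} (union, +1)
DEFLMV@1: {A,C,G,T} ∩ {G,T} = {G,T} (intersection, +0)
DL@2: {T} ∪ {C} = {C,T} (union, +1)
DLM@2: {C,T} ∪ {G} = {C,G,T} (union, +1)
DELM@2: {C,G,T} ∩ {T} = {T} (intersection, +0)
FV@2: {C} ∩ {C} = {C} (intersection, +0)
DEFLMV@2: {T} ∪ {C} = {C,T} (union, +1)
per-site changes: [3, 4, 3]; total = 10

10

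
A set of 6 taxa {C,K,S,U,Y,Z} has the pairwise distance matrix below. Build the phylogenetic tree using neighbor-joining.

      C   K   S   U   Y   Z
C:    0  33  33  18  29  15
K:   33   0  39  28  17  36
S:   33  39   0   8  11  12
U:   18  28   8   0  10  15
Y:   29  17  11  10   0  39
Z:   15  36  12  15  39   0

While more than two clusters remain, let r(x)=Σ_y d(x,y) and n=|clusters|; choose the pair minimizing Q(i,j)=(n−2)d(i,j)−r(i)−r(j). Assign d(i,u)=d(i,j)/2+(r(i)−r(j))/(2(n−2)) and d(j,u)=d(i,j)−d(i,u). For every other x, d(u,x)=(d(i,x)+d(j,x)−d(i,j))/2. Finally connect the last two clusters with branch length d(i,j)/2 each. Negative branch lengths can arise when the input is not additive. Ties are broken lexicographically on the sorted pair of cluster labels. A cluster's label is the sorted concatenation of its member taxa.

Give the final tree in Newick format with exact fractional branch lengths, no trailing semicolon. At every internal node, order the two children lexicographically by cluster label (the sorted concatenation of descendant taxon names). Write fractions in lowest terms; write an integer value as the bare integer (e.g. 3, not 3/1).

1. join K+Y (d=17, Q=-191) ⇒ KY; edges |K|=115/8, |Y|=21/8
  updated: d(C,KY)=45/2, d(KY,S)=33/2, d(KY,U)=21/2, d(KY,Z)=29
2. join C+Z (d=15, Q=-229/2) ⇒ CZ; edges |C|=125/12, |Z|=55/12
  updated: d(CZ,KY)=73/4, d(CZ,S)=15, d(CZ,U)=9
3. join CZ+S (d=15, Q=-207/4) ⇒ CSZ; edges |CZ|=131/16, |S|=109/16
  updated: d(CSZ,KY)=79/8, d(CSZ,U)=1
4. join CSZ+KY (d=79/8, Q=-171/8) ⇒ CKSYZ; edges |CSZ|=3/16, |KY|=155/16
  updated: d(CKSYZ,U)=13/16
5. join CKSYZ+U (d=13/16) ⇒ CKSUYZ; edges |CKSYZ|=13/32, |U|=13/32
final tree: ((((C:125/12,Z:55/12):131/16,S:109/16):3/16,(K:115/8,Y:21/8):155/16):13/32,U:13/32)
total length: 923/16

((((C:125/12,Z:55/12):131/16,S:109/16):3/16,(K:115/8,Y:21/8):155/16):13/32,U:13/32)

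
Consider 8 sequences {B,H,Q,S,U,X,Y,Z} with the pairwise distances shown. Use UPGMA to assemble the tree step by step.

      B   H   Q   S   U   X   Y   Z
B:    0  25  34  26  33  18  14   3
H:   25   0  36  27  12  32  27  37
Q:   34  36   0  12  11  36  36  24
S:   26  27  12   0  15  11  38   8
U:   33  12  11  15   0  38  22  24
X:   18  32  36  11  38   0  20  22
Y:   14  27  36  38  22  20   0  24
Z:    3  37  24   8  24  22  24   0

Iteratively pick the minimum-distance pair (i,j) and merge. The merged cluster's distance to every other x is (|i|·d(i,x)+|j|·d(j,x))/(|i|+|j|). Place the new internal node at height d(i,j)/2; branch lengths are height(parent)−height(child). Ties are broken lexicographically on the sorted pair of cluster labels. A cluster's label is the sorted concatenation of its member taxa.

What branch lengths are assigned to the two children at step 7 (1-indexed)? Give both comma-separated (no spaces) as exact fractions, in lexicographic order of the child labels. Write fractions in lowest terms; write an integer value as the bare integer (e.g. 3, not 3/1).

step 1: merge (B,Z) at d=3; branch lengths B→3/2, Z→3/2; new cluster BZ
  updated: d(BZ,H)=31, d(BZ,Q)=29, d(BZ,S)=17, d(BZ,U)=57/2, d(BZ,X)=20, d(BZ,Y)=19
step 2: merge (Q,U) at d=11; branch lengths Q→11/2, U→11/2; new cluster QU
  updated: d(BZ,QU)=115/4, d(H,QU)=24, d(QU,S)=27/2, d(QU,X)=37, d(QU,Y)=29
step 3: merge (S,X) at d=11; branch lengths S→11/2, X→11/2; new cluster SX
  updated: d(BZ,SX)=37/2, d(H,SX)=59/2, d(QU,SX)=101/4, d(SX,Y)=29
step 4: merge (BZ,SX) at d=37/2; branch lengths BZ→31/4, SX→15/4; new cluster BSXZ
  updated: d(BSXZ,H)=121/4, d(BSXZ,QU)=27, d(BSXZ,Y)=24
step 5: merge (BSXZ,Y) at d=24; branch lengths BSXZ→11/4, Y→12; new cluster BSXYZ
  updated: d(BSXYZ,H)=148/5, d(BSXYZ,QU)=137/5
step 6: merge (H,QU) at d=24; branch lengths H→12, QU→13/2; new cluster HQU
  updated: d(BSXYZ,HQU)=422/15
step 7: merge (BSXYZ,HQU) at d=422/15; branch lengths BSXYZ→31/15, HQU→31/15; new cluster BHQSUXYZ
final tree: ((((B:3/2,Z:3/2):31/4,(S:11/2,X:11/2):15/4):11/4,Y:12):31/15,(H:12,(Q:11/2,U:11/2):13/2):31/15)
total length: 4433/60

31/15,31/15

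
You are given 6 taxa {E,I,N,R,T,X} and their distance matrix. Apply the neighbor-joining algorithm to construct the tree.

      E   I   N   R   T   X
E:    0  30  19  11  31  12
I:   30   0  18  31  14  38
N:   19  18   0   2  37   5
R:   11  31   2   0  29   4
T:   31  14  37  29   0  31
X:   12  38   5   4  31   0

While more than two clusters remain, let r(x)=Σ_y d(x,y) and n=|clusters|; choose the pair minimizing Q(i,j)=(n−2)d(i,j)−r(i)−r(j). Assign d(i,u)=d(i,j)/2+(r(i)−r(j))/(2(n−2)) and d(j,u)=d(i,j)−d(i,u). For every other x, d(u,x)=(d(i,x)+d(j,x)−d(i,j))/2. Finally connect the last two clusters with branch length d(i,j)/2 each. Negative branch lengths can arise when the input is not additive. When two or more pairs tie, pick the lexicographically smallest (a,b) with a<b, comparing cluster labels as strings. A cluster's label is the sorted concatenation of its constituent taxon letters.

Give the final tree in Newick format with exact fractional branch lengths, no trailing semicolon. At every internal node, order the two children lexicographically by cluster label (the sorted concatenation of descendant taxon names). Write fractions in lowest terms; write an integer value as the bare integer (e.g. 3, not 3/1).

1. join I+T (d=14, Q=-217) ⇒ IT; edges |I|=45/8, |T|=67/8
  updated: d(E,IT)=47/2, d(IT,N)=41/2, d(IT,R)=23, d(IT,X)=55/2
2. join E+IT (d=47/2, Q=-179/2) ⇒ EIT; edges |E|=83/12, |IT|=199/12
  updated: d(EIT,N)=8, d(EIT,R)=21/4, d(EIT,X)=8
3. join EIT+X (d=8, Q=-89/4) ⇒ EITX; edges |EIT|=81/16, |X|=47/16
  updated: d(EITX,N)=5/2, d(EITX,R)=5/8
4. join EITX+N (d=5/2, Q=-41/8) ⇒ EINTX; edges |EITX|=9/16, |N|=31/16
  updated: d(EINTX,R)=1/16
5. join EINTX+R (d=1/16) ⇒ EINRTX; edges |EINTX|=1/32, |R|=1/32
final tree: ((((E:83/12,(I:45/8,T:67/8):199/12):81/16,X:47/16):9/16,N:31/16):1/32,R:1/32)
total length: 769/16

((((E:83/12,(I:45/8,T:67/8):199/12):81/16,X:47/16):9/16,N:31/16):1/32,R:1/32)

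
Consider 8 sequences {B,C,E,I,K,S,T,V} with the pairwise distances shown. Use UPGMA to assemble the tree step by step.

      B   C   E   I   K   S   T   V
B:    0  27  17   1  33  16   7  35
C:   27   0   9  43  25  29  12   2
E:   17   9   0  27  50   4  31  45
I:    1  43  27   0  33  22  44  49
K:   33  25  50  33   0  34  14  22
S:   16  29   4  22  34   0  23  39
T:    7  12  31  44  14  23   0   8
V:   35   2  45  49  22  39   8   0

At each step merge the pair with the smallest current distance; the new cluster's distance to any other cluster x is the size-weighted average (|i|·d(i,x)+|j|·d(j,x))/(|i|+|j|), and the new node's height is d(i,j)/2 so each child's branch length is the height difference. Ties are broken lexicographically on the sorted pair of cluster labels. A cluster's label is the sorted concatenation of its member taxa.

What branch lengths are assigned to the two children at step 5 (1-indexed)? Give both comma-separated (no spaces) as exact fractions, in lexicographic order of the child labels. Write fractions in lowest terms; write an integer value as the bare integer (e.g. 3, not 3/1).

31/6,61/6

iteration 1: select B,I (d=1); attach at lengths (1/2, 1/2); label the merged cluster BI
  updated: d(BI,C)=35, d(BI,E)=22, d(BI,K)=33, d(BI,S)=19, d(BI,T)=51/2, d(BI,V)=42
iteration 2: select C,V (d=2); attach at lengths (1, 1); label the merged cluster CV
  updated: d(BI,CV)=77/2, d(CV,E)=27, d(CV,K)=47/2, d(CV,S)=34, d(CV,T)=10
iteration 3: select E,S (d=4); attach at lengths (2, 2); label the merged cluster ES
  updated: d(BI,ES)=41/2, d(CV,ES)=61/2, d(ES,K)=42, d(ES,T)=27
iteration 4: select CV,T (d=10); attach at lengths (4, 5); label the merged cluster CTV
  updated: d(BI,CTV)=205/6, d(CTV,ES)=88/3, d(CTV,K)=61/3
iteration 5: select CTV,K (d=61/3); attach at lengths (31/6, 61/6); label the merged cluster CKTV
  updated: d(BI,CKTV)=271/8, d(CKTV,ES)=65/2
iteration 6: select BI,ES (d=41/2); attach at lengths (39/4, 33/4); label the merged cluster BEIS
  updated: d(BEIS,CKTV)=531/16
iteration 7: select BEIS,CKTV (d=531/16); attach at lengths (203/32, 617/96); label the merged cluster BCEIKSTV
final tree: (((B:1/2,I:1/2):39/4,(E:2,S:2):33/4):203/32,(((C:1,V:1):4,T:5):31/6,K:61/6):617/96)
total length: 2981/48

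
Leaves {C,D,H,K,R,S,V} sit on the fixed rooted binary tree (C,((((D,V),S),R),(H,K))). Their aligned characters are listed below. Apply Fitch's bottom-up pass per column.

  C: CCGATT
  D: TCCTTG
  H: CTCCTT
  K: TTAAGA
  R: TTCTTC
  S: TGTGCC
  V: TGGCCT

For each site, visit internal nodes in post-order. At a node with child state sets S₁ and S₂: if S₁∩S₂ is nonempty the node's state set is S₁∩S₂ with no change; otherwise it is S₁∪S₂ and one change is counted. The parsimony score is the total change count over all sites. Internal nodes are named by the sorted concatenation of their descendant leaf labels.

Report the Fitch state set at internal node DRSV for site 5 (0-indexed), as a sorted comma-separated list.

C

[col 0] DV: children D:{T}, V:{T} ∩→ {T}; cost 0
[col 0] DSV: children DV:{T}, S:{T} ∩→ {T}; cost 0
[col 0] DRSV: children DSV:{T}, R:{T} ∩→ {T}; cost 0
[col 0] HK: children H:{C}, K:{T} ∪→ {C,T}; cost 1
[col 0] DHKRSV: children DRSV:{T}, HK:{C,T} ∩→ {T}; cost 0
[col 0] CDHKRSV: children C:{C}, DHKRSV:{T} ∪→ {C,T}; cost 1
[col 1] DV: children D:{C}, V:{G} ∪→ {C,G}; cost 1
[col 1] DSV: children DV:{C,G}, S:{G} ∩→ {G}; cost 0
[col 1] DRSV: children DSV:{G}, R:{T} ∪→ {G,T}; cost 1
[col 1] HK: children H:{T}, K:{T} ∩→ {T}; cost 0
[col 1] DHKRSV: children DRSV:{G,T}, HK:{T} ∩→ {T}; cost 0
[col 1] CDHKRSV: children C:{C}, DHKRSV:{T} ∪→ {C,T}; cost 1
[col 2] DV: children D:{C}, V:{G} ∪→ {C,G}; cost 1
[col 2] DSV: children DV:{C,G}, S:{T} ∪→ {C,G,T}; cost 1
[col 2] DRSV: children DSV:{C,G,T}, R:{C} ∩→ {C}; cost 0
[col 2] HK: children H:{C}, K:{A} ∪→ {A,C}; cost 1
[col 2] DHKRSV: children DRSV:{C}, HK:{A,C} ∩→ {C}; cost 0
[col 2] CDHKRSV: children C:{G}, DHKRSV:{C} ∪→ {C,G}; cost 1
[col 3] DV: children D:{T}, V:{C} ∪→ {C,T}; cost 1
[col 3] DSV: children DV:{C,T}, S:{G} ∪→ {C,G,T}; cost 1
[col 3] DRSV: children DSV:{C,G,T}, R:{T} ∩→ {T}; cost 0
[col 3] HK: children H:{C}, K:{A} ∪→ {A,C}; cost 1
[col 3] DHKRSV: children DRSV:{T}, HK:{A,C} ∪→ {A,C,T}; cost 1
[col 3] CDHKRSV: children C:{A}, DHKRSV:{A,C,T} ∩→ {A}; cost 0
[col 4] DV: children D:{T}, V:{C} ∪→ {C,T}; cost 1
[col 4] DSV: children DV:{C,T}, S:{C} ∩→ {C}; cost 0
[col 4] DRSV: children DSV:{C}, R:{T} ∪→ {C,T}; cost 1
[col 4] HK: children H:{T}, K:{G} ∪→ {G,T}; cost 1
[col 4] DHKRSV: children DRSV:{C,T}, HK:{G,T} ∩→ {T}; cost 0
[col 4] CDHKRSV: children C:{T}, DHKRSV:{T} ∩→ {T}; cost 0
[col 5] DV: children D:{G}, V:{T} ∪→ {G,T}; cost 1
[col 5] DSV: children DV:{G,T}, S:{C} ∪→ {C,G,T}; cost 1
[col 5] DRSV: children DSV:{C,G,T}, R:{C} ∩→ {C}; cost 0
[col 5] HK: children H:{T}, K:{A} ∪→ {A,T}; cost 1
[col 5] DHKRSV: children DRSV:{C}, HK:{A,T} ∪→ {A,C,T}; cost 1
[col 5] CDHKRSV: children C:{T}, DHKRSV:{A,C,T} ∩→ {T}; cost 0
per-site changes: [2, 3, 4, 4, 3, 4]; total = 20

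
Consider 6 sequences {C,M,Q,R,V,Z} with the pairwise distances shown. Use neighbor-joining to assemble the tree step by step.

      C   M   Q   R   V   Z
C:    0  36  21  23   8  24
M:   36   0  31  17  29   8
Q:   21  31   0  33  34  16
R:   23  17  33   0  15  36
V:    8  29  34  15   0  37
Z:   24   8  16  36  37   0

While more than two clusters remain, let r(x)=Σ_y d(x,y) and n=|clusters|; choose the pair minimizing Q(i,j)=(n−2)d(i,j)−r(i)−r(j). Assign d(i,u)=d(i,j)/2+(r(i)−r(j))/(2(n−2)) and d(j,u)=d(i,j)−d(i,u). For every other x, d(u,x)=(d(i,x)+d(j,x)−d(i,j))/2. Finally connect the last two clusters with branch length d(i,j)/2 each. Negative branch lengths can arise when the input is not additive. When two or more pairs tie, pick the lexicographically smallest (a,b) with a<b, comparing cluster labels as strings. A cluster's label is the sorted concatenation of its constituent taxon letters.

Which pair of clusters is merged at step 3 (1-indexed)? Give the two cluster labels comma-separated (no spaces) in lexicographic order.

1. join M+Z (d=8, Q=-210) ⇒ MZ; edges |M|=4, |Z|=4
  updated: d(C,MZ)=26, d(MZ,Q)=39/2, d(MZ,R)=45/2, d(MZ,V)=29
2. join MZ+Q (d=39/2, Q=-146) ⇒ MQZ; edges |MZ|=8, |Q|=23/2
  updated: d(C,MQZ)=55/4, d(MQZ,R)=18, d(MQZ,V)=87/4
3. join C+V (d=8, Q=-147/2) ⇒ CV; edges |C|=4, |V|=4
  updated: d(CV,MQZ)=55/4, d(CV,R)=15
4. join CV+MQZ (d=55/4, Q=-187/4) ⇒ CMQVZ; edges |CV|=43/8, |MQZ|=67/8
  updated: d(CMQVZ,R)=77/8
5. join CMQVZ+R (d=77/8) ⇒ CMQRVZ; edges |CMQVZ|=77/16, |R|=77/16
final tree: (((C:4,V:4):43/8,((M:4,Z:4):8,Q:23/2):67/8):77/16,R:77/16)
total length: 471/8

C,V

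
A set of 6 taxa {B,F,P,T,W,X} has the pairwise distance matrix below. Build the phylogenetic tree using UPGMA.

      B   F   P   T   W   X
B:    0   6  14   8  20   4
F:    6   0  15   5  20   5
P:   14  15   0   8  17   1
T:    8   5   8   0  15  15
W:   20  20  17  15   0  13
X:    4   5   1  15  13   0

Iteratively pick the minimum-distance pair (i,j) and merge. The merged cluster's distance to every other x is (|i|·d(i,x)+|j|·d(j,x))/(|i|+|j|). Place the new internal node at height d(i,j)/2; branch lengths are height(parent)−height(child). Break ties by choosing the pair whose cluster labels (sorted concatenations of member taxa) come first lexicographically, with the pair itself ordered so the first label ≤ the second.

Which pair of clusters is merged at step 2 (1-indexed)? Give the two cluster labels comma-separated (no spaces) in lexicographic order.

F,T

1. join P+X (d=1) ⇒ PX; edges |P|=1/2, |X|=1/2
  updated: d(B,PX)=9, d(F,PX)=10, d(PX,T)=23/2, d(PX,W)=15
2. join F+T (d=5) ⇒ FT; edges |F|=5/2, |T|=5/2
  updated: d(B,FT)=7, d(FT,PX)=43/4, d(FT,W)=35/2
3. join B+FT (d=7) ⇒ BFT; edges |B|=7/2, |FT|=1
  updated: d(BFT,PX)=61/6, d(BFT,W)=55/3
4. join BFT+PX (d=61/6) ⇒ BFPTX; edges |BFT|=19/12, |PX|=55/12
  updated: d(BFPTX,W)=17
5. join BFPTX+W (d=17) ⇒ BFPTWX; edges |BFPTX|=41/12, |W|=17/2
final tree: (((B:7/2,(F:5/2,T:5/2):1):19/12,(P:1/2,X:1/2):55/12):41/12,W:17/2)
total length: 343/12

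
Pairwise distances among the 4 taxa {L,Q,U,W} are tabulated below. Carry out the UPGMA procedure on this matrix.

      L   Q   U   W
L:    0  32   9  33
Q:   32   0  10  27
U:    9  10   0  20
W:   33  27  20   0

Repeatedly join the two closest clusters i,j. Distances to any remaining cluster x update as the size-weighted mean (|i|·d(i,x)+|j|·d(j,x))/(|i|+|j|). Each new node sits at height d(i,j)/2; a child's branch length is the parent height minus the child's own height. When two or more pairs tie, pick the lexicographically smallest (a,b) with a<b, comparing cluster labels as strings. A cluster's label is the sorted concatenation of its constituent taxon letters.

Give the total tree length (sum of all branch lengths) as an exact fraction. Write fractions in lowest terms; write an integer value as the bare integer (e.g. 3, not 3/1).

step 1: merge (L,U) at d=9; branch lengths L→9/2, U→9/2; new cluster LU
  updated: d(LU,Q)=21, d(LU,W)=53/2
step 2: merge (LU,Q) at d=21; branch lengths LU→6, Q→21/2; new cluster LQU
  updated: d(LQU,W)=80/3
step 3: merge (LQU,W) at d=80/3; branch lengths LQU→17/6, W→40/3; new cluster LQUW
final tree: (((L:9/2,U:9/2):6,Q:21/2):17/6,W:40/3)
total length: 125/3

125/3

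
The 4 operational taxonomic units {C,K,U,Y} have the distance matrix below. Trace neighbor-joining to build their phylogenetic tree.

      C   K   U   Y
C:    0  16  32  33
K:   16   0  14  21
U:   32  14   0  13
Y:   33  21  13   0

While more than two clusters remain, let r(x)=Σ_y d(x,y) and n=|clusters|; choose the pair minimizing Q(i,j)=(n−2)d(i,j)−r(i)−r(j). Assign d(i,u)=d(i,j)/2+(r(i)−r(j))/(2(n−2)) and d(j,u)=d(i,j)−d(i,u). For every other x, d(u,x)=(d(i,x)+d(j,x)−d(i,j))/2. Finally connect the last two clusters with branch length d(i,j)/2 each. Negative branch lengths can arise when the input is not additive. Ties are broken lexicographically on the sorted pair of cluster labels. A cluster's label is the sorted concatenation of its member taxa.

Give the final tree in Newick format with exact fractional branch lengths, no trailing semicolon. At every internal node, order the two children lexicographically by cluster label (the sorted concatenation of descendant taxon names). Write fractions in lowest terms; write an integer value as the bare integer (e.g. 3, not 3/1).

(((C:31/2,K:1/2):21/2,U:9/2):17/4,Y:17/4)

iteration 1: select C,K (d=16, Q=-100); attach at lengths (31/2, 1/2); label the merged cluster CK
  updated: d(CK,U)=15, d(CK,Y)=19
iteration 2: select CK,U (d=15, Q=-47); attach at lengths (21/2, 9/2); label the merged cluster CKU
  updated: d(CKU,Y)=17/2
iteration 3: select CKU,Y (d=17/2); attach at lengths (17/4, 17/4); label the merged cluster CKUY
final tree: (((C:31/2,K:1/2):21/2,U:9/2):17/4,Y:17/4)
total length: 79/2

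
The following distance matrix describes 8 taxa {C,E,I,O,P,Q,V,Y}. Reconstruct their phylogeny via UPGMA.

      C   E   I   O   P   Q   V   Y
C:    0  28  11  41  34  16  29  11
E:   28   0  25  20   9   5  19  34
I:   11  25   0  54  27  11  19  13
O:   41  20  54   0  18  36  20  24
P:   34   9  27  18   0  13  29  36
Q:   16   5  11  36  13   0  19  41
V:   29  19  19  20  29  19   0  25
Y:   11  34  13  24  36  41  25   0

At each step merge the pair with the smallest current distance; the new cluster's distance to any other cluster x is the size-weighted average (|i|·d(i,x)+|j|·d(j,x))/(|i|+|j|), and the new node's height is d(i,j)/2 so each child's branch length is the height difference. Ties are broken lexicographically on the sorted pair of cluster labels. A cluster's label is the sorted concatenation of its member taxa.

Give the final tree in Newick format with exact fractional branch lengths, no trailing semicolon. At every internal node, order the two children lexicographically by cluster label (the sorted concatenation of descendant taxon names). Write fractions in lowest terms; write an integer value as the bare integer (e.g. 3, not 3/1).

1. join E+Q (d=5) ⇒ EQ; edges |E|=5/2, |Q|=5/2
  updated: d(C,EQ)=22, d(EQ,I)=18, d(EQ,O)=28, d(EQ,P)=11, d(EQ,V)=19, d(EQ,Y)=75/2
2. join C+I (d=11) ⇒ CI; edges |C|=11/2, |I|=11/2
  updated: d(CI,EQ)=20, d(CI,O)=95/2, d(CI,P)=61/2, d(CI,V)=24, d(CI,Y)=12
3. join EQ+P (d=11) ⇒ EPQ; edges |EQ|=3, |P|=11/2
  updated: d(CI,EPQ)=47/2, d(EPQ,O)=74/3, d(EPQ,V)=67/3, d(EPQ,Y)=37
4. join CI+Y (d=12) ⇒ CIY; edges |CI|=1/2, |Y|=6
  updated: d(CIY,EPQ)=28, d(CIY,O)=119/3, d(CIY,V)=73/3
5. join O+V (d=20) ⇒ OV; edges |O|=10, |V|=10
  updated: d(CIY,OV)=32, d(EPQ,OV)=47/2
6. join EPQ+OV (d=47/2) ⇒ EOPQV; edges |EPQ|=25/4, |OV|=7/4
  updated: d(CIY,EOPQV)=148/5
7. join CIY+EOPQV (d=148/5) ⇒ CEIOPQVY; edges |CIY|=44/5, |EOPQV|=61/20
final tree: (((C:11/2,I:11/2):1/2,Y:6):44/5,(((E:5/2,Q:5/2):3,P:11/2):25/4,(O:10,V:10):7/4):61/20)
total length: 1417/20

(((C:11/2,I:11/2):1/2,Y:6):44/5,(((E:5/2,Q:5/2):3,P:11/2):25/4,(O:10,V:10):7/4):61/20)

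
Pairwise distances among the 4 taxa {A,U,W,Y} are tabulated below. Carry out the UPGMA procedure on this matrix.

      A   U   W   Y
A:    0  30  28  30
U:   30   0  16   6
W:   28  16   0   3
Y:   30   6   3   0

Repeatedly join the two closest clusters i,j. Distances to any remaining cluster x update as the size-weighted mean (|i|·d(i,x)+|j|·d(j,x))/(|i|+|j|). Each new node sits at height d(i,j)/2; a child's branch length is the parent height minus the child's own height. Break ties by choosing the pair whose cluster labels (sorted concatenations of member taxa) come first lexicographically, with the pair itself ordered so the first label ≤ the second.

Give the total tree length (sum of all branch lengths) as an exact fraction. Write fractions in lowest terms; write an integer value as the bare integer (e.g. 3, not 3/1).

iteration 1: select W,Y (d=3); attach at lengths (3/2, 3/2); label the merged cluster WY
  updated: d(A,WY)=29, d(U,WY)=11
iteration 2: select U,WY (d=11); attach at lengths (11/2, 4); label the merged cluster UWY
  updated: d(A,UWY)=88/3
iteration 3: select A,UWY (d=88/3); attach at lengths (44/3, 55/6); label the merged cluster AUWY
final tree: (A:44/3,(U:11/2,(W:3/2,Y:3/2):4):55/6)
total length: 109/3

109/3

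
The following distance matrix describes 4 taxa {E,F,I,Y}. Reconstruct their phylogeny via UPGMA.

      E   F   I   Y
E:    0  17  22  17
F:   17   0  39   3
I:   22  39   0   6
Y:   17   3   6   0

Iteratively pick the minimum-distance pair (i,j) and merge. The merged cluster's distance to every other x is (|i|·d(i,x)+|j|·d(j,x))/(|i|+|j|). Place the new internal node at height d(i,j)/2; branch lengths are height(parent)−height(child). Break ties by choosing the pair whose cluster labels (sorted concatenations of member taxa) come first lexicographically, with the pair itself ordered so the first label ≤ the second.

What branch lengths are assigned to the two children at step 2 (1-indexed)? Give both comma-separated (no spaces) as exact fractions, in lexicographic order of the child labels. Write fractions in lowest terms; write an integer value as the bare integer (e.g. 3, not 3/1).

step 1: merge (F,Y) at d=3; branch lengths F→3/2, Y→3/2; new cluster FY
  updated: d(E,FY)=17, d(FY,I)=45/2
step 2: merge (E,FY) at d=17; branch lengths E→17/2, FY→7; new cluster EFY
  updated: d(EFY,I)=67/3
step 3: merge (EFY,I) at d=67/3; branch lengths EFY→8/3, I→67/6; new cluster EFIY
final tree: ((E:17/2,(F:3/2,Y:3/2):7):8/3,I:67/6)
total length: 97/3

17/2,7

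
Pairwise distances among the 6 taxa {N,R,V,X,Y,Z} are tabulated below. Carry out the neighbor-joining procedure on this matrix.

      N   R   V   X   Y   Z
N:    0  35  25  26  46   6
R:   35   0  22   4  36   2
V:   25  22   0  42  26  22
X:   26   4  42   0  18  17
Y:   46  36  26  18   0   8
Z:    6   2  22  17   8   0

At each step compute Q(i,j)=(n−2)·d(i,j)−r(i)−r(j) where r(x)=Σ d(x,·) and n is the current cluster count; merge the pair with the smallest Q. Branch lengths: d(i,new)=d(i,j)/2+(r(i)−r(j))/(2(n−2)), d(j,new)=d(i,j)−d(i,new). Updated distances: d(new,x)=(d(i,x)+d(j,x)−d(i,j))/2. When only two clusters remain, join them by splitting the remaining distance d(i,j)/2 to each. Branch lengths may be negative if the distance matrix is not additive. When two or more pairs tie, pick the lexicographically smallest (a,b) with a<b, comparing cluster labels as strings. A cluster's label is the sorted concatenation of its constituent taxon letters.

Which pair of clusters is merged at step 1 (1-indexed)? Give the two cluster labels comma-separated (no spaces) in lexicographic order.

R,X

iteration 1: select R,X (d=4, Q=-190); attach at lengths (1, 3); label the merged cluster RX
  updated: d(N,RX)=57/2, d(RX,V)=30, d(RX,Y)=25, d(RX,Z)=15/2
iteration 2: select N,V (d=25, Q=-267/2); attach at lengths (155/12, 145/12); label the merged cluster NV
  updated: d(NV,RX)=67/4, d(NV,Y)=47/2, d(NV,Z)=3/2
iteration 3: select NV,RX (d=67/4, Q=-115/2); attach at lengths (13/2, 41/4); label the merged cluster NRVX
  updated: d(NRVX,Y)=127/8, d(NRVX,Z)=-31/8
iteration 4: select NRVX,Y (d=127/8, Q=-20); attach at lengths (2, 111/8); label the merged cluster NRVXY
  updated: d(NRVXY,Z)=-47/8
iteration 5: select NRVXY,Z (d=-47/8); attach at lengths (-47/16, -47/16); label the merged cluster NRVXYZ
final tree: ((((N:155/12,V:145/12):13/2,(R:1,X:3):41/4):2,Y:111/8):-47/16,Z:-47/16)
total length: 223/4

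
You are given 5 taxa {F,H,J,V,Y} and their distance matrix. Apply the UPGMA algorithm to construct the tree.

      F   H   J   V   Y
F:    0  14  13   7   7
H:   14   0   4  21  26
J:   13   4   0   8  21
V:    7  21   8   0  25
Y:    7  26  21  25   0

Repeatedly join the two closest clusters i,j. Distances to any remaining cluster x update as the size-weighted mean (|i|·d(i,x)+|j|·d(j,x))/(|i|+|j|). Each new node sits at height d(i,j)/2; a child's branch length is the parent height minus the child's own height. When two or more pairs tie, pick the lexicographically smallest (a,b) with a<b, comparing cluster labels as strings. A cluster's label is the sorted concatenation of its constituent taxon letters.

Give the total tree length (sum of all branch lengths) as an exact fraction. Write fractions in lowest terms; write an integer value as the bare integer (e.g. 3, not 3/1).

129/4

iteration 1: select H,J (d=4); attach at lengths (2, 2); label the merged cluster HJ
  updated: d(F,HJ)=27/2, d(HJ,V)=29/2, d(HJ,Y)=47/2
iteration 2: select F,V (d=7); attach at lengths (7/2, 7/2); label the merged cluster FV
  updated: d(FV,HJ)=14, d(FV,Y)=16
iteration 3: select FV,HJ (d=14); attach at lengths (7/2, 5); label the merged cluster FHJV
  updated: d(FHJV,Y)=79/4
iteration 4: select FHJV,Y (d=79/4); attach at lengths (23/8, 79/8); label the merged cluster FHJVY
final tree: (((F:7/2,V:7/2):7/2,(H:2,J:2):5):23/8,Y:79/8)
total length: 129/4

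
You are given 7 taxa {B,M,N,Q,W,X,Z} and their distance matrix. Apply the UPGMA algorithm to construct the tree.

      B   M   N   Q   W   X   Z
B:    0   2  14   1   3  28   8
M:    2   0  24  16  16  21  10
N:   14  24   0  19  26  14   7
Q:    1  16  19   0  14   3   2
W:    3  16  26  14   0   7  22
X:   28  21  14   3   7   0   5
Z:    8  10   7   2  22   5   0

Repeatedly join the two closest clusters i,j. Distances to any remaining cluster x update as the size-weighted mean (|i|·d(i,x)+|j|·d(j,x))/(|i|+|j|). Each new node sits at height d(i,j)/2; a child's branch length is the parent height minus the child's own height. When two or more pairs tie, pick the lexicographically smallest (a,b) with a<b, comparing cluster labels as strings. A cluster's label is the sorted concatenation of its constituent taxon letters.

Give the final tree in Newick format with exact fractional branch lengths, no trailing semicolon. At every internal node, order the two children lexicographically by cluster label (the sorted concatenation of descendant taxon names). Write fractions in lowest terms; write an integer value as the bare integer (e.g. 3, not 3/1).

1. join B+Q (d=1) ⇒ BQ; edges |B|=1/2, |Q|=1/2
  updated: d(BQ,M)=9, d(BQ,N)=33/2, d(BQ,W)=17/2, d(BQ,X)=31/2, d(BQ,Z)=5
2. join BQ+Z (d=5) ⇒ BQZ; edges |BQ|=2, |Z|=5/2
  updated: d(BQZ,M)=28/3, d(BQZ,N)=40/3, d(BQZ,W)=13, d(BQZ,X)=12
3. join W+X (d=7) ⇒ WX; edges |W|=7/2, |X|=7/2
  updated: d(BQZ,WX)=25/2, d(M,WX)=37/2, d(N,WX)=20
4. join BQZ+M (d=28/3) ⇒ BMQZ; edges |BQZ|=13/6, |M|=14/3
  updated: d(BMQZ,N)=16, d(BMQZ,WX)=14
5. join BMQZ+WX (d=14) ⇒ BMQWXZ; edges |BMQZ|=7/3, |WX|=7/2
  updated: d(BMQWXZ,N)=52/3
6. join BMQWXZ+N (d=52/3) ⇒ BMNQWXZ; edges |BMQWXZ|=5/3, |N|=26/3
final tree: (((((B:1/2,Q:1/2):2,Z:5/2):13/6,M:14/3):7/3,(W:7/2,X:7/2):7/2):5/3,N:26/3)
total length: 71/2

(((((B:1/2,Q:1/2):2,Z:5/2):13/6,M:14/3):7/3,(W:7/2,X:7/2):7/2):5/3,N:26/3)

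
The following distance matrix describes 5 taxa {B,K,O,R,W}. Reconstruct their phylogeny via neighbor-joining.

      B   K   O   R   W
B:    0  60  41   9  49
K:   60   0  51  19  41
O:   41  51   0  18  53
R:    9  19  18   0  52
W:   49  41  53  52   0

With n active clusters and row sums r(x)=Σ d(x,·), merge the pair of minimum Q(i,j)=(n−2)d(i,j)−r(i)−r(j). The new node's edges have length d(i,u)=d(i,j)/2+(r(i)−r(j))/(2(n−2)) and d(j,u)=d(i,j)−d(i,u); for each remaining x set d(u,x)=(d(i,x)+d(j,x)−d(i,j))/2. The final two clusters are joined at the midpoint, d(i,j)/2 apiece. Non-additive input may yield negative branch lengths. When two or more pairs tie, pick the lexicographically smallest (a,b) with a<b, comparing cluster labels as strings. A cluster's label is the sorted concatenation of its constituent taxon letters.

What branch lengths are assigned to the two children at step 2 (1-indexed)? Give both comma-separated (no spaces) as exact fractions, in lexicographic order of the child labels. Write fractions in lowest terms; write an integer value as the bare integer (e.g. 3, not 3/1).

1. join K+W (d=41, Q=-243) ⇒ KW; edges |K|=33/2, |W|=49/2
  updated: d(B,KW)=34, d(KW,O)=63/2, d(KW,R)=15
2. join B+R (d=9, Q=-108) ⇒ BR; edges |B|=15, |R|=-6
  updated: d(BR,KW)=20, d(BR,O)=25
3. join BR+KW (d=20, Q=-153/2) ⇒ BKRW; edges |BR|=27/4, |KW|=53/4
  updated: d(BKRW,O)=73/4
4. join BKRW+O (d=73/4) ⇒ BKORW; edges |BKRW|=73/8, |O|=73/8
final tree: (((B:15,R:-6):27/4,(K:33/2,W:49/2):53/4):73/8,O:73/8)
total length: 353/4

15,-6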